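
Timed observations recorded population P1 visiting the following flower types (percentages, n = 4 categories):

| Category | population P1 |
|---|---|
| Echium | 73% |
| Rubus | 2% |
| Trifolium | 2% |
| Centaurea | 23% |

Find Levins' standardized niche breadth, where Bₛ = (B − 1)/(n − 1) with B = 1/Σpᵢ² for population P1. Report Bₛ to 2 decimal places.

Convert percentages to proportions (divide by 100).
Σpᵢ² = 0.73² + 0.02² + 0.02² + 0.23² = 0.5329 + 0.0004 + 0.0004 + 0.0529 = 0.5866
B = 1 / 0.5866 = 1.7047
Bₛ = (B − 1)/(n − 1) = (1.7047 − 1)/(4 − 1) = 0.7047/3 = 0.2349

0.23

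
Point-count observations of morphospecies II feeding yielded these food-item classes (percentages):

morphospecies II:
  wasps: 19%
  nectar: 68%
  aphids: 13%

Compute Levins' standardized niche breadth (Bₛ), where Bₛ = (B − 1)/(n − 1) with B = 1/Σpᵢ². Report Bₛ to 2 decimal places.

Convert percentages to proportions (divide by 100).
Σpᵢ² = 0.19² + 0.68² + 0.13² = 0.0361 + 0.4624 + 0.0169 = 0.5154
B = 1 / 0.5154 = 1.9402
Bₛ = (B − 1)/(n − 1) = (1.9402 − 1)/(3 − 1) = 0.9402/2 = 0.4701

0.47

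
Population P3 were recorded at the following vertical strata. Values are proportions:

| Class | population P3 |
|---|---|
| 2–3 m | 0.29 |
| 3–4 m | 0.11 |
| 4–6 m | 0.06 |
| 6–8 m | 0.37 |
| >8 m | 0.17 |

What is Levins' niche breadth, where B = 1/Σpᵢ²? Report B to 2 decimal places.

Σpᵢ² = 0.29² + 0.11² + 0.06² + 0.37² + 0.17² = 0.0841 + 0.0121 + 0.0036 + 0.1369 + 0.0289 = 0.2656
B = 1 / 0.2656 = 3.7651

3.77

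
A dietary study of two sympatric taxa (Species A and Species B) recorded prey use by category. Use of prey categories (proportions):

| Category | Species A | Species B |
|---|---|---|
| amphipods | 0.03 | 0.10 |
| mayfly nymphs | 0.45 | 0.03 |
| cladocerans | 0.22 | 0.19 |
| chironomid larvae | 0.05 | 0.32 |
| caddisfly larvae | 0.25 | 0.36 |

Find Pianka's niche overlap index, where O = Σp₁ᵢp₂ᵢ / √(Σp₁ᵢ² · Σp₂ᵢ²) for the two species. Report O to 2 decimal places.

0.55

Σ p₁ᵢp₂ᵢ = 0.0030 + 0.0135 + 0.0418 + 0.0160 + 0.0900 = 0.1643
Σp_1ᵢ² = 0.03² + 0.45² + 0.22² + 0.05² + 0.25² = 0.0009 + 0.2025 + 0.0484 + 0.0025 + 0.0625 = 0.3168
Σp_2ᵢ² = 0.10² + 0.03² + 0.19² + 0.32² + 0.36² = 0.0100 + 0.0009 + 0.0361 + 0.1024 + 0.1296 = 0.2790
O = 0.1643 / √(0.3168 × 0.2790) = 0.1643 / 0.29730 = 0.5526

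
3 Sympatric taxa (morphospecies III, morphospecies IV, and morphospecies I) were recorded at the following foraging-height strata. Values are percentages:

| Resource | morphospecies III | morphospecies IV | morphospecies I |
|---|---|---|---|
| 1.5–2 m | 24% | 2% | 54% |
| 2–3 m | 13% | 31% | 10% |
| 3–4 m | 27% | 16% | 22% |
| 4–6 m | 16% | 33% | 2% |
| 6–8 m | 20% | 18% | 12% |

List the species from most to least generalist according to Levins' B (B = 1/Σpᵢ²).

morphospecies III > morphospecies IV > morphospecies I

Convert percentages to proportions (divide by 100).
Σp_IIIᵢ² = 0.24² + 0.13² + 0.27² + 0.16² + 0.20² = 0.0576 + 0.0169 + 0.0729 + 0.0256 + 0.0400 = 0.2130
B_III = 1 / 0.2130 = 4.6948
Σp_IVᵢ² = 0.02² + 0.31² + 0.16² + 0.33² + 0.18² = 0.0004 + 0.0961 + 0.0256 + 0.1089 + 0.0324 = 0.2634
B_IV = 1 / 0.2634 = 3.7965
Σp_Iᵢ² = 0.54² + 0.10² + 0.22² + 0.02² + 0.12² = 0.2916 + 0.0100 + 0.0484 + 0.0004 + 0.0144 = 0.3648
B_I = 1 / 0.3648 = 2.7412
Ranking by B (broadest → narrowest): morphospecies III (4.69) > morphospecies IV (3.80) > morphospecies I (2.74)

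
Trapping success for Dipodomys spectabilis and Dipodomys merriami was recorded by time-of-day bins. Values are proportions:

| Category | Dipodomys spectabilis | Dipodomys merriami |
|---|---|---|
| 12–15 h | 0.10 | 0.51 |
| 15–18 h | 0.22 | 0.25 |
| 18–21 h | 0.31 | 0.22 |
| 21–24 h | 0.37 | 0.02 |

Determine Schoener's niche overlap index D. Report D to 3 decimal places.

0.560

Σ|p₁ᵢ − p₂ᵢ| = 0.41 + 0.03 + 0.09 + 0.35 = 0.88
D = 1 − ½ × 0.88 = 1 − 0.440 = 0.56000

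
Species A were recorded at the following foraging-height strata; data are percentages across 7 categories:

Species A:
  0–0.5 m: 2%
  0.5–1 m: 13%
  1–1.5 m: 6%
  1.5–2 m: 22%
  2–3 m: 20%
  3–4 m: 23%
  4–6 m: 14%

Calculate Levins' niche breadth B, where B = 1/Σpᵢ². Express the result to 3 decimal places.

Convert percentages to proportions (divide by 100).
Σpᵢ² = 0.02² + 0.13² + 0.06² + 0.22² + 0.20² + 0.23² + 0.14² = 0.0004 + 0.0169 + 0.0036 + 0.0484 + 0.0400 + 0.0529 + 0.0196 = 0.1818
B = 1 / 0.1818 = 5.50055

5.501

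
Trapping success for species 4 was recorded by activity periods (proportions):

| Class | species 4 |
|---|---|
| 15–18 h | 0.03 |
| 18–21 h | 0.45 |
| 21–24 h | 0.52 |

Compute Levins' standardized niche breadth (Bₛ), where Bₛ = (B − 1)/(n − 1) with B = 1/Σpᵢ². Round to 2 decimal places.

Σpᵢ² = 0.03² + 0.45² + 0.52² = 0.0009 + 0.2025 + 0.2704 = 0.4738
B = 1 / 0.4738 = 2.1106
Bₛ = (B − 1)/(n − 1) = (2.1106 − 1)/(3 − 1) = 1.1106/2 = 0.5553

0.56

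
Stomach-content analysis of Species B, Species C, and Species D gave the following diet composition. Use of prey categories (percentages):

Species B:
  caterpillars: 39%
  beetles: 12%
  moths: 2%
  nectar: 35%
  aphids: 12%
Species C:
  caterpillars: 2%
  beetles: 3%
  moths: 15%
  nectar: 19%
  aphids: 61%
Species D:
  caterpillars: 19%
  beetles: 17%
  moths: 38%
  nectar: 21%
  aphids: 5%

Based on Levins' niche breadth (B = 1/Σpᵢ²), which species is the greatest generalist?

Species D

Convert percentages to proportions (divide by 100).
Σp_Bᵢ² = 0.39² + 0.12² + 0.02² + 0.35² + 0.12² = 0.1521 + 0.0144 + 0.0004 + 0.1225 + 0.0144 = 0.3038
B_B = 1 / 0.3038 = 3.2916
Σp_Cᵢ² = 0.02² + 0.03² + 0.15² + 0.19² + 0.61² = 0.0004 + 0.0009 + 0.0225 + 0.0361 + 0.3721 = 0.4320
B_C = 1 / 0.4320 = 2.3148
Σp_Dᵢ² = 0.19² + 0.17² + 0.38² + 0.21² + 0.05² = 0.0361 + 0.0289 + 0.1444 + 0.0441 + 0.0025 = 0.2560
B_D = 1 / 0.2560 = 3.9063
Highest B → broadest niche (most generalist): Species D (B = 3.91).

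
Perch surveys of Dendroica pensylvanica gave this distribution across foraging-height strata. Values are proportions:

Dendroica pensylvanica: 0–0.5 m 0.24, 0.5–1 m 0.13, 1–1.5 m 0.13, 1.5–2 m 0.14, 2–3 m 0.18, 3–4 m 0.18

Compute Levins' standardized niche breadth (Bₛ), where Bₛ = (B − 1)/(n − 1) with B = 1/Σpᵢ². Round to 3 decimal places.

0.938

Σpᵢ² = 0.24² + 0.13² + 0.13² + 0.14² + 0.18² + 0.18² = 0.0576 + 0.0169 + 0.0169 + 0.0196 + 0.0324 + 0.0324 = 0.1758
B = 1 / 0.1758 = 5.68828
Bₛ = (B − 1)/(n − 1) = (5.68828 − 1)/(6 − 1) = 4.68828/5 = 0.93766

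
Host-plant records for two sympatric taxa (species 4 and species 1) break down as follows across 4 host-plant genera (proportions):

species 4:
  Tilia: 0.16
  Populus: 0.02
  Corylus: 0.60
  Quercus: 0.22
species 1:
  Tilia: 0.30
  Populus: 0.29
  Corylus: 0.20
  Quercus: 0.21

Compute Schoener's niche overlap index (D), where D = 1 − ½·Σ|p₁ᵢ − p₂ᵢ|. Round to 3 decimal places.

Σ|p₁ᵢ − p₂ᵢ| = 0.14 + 0.27 + 0.40 + 0.01 = 0.82
D = 1 − ½ × 0.82 = 1 − 0.410 = 0.59000

0.590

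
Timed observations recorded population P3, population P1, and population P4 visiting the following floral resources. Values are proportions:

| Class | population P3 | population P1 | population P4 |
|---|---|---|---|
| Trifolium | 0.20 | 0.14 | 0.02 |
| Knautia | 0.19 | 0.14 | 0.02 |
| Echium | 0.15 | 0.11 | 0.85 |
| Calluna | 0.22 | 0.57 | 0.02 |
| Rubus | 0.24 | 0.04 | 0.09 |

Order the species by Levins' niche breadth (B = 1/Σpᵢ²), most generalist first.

population P3 > population P1 > population P4

Σp_P3ᵢ² = 0.20² + 0.19² + 0.15² + 0.22² + 0.24² = 0.0400 + 0.0361 + 0.0225 + 0.0484 + 0.0576 = 0.2046
B_P3 = 1 / 0.2046 = 4.8876
Σp_P1ᵢ² = 0.14² + 0.14² + 0.11² + 0.57² + 0.04² = 0.0196 + 0.0196 + 0.0121 + 0.3249 + 0.0016 = 0.3778
B_P1 = 1 / 0.3778 = 2.6469
Σp_P4ᵢ² = 0.02² + 0.02² + 0.85² + 0.02² + 0.09² = 0.0004 + 0.0004 + 0.7225 + 0.0004 + 0.0081 = 0.7318
B_P4 = 1 / 0.7318 = 1.3665
Ranking by B (broadest → narrowest): population P3 (4.89) > population P1 (2.65) > population P4 (1.37)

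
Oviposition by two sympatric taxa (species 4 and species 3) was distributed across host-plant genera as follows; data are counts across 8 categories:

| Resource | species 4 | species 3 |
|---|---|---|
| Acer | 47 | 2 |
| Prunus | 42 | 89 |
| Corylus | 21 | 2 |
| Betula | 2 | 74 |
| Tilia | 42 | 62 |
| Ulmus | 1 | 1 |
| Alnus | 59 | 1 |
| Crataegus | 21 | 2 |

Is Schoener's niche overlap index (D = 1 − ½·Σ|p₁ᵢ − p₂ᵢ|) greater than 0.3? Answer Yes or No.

Proportions for species 4 (n=235): 47/235=0.2000, 42/235=0.1787, 21/235=0.0894, 2/235=0.0085, 42/235=0.1787, 1/235=0.0043, 59/235=0.2511, 21/235=0.0894
Proportions for species 3 (n=233): 2/233=0.0086, 89/233=0.3820, 2/233=0.0086, 74/233=0.3176, 62/233=0.2661, 1/233=0.0043, 1/233=0.0043, 2/233=0.0086
Σ|p₁ᵢ − p₂ᵢ| = 0.1914 + 0.2033 + 0.0808 + 0.3091 + 0.0874 + 0.0000 + 0.2468 + 0.0808 = 1.1996
D = 1 − ½ × 1.1996 = 1 − 0.59980 = 0.40020
D = 0.40020 > 0.3 → Yes.

Yes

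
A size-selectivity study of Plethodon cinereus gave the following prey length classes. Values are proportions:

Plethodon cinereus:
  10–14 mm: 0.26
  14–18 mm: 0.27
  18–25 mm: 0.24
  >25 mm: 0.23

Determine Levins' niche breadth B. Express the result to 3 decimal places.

3.984

Σpᵢ² = 0.26² + 0.27² + 0.24² + 0.23² = 0.0676 + 0.0729 + 0.0576 + 0.0529 = 0.2510
B = 1 / 0.2510 = 3.98406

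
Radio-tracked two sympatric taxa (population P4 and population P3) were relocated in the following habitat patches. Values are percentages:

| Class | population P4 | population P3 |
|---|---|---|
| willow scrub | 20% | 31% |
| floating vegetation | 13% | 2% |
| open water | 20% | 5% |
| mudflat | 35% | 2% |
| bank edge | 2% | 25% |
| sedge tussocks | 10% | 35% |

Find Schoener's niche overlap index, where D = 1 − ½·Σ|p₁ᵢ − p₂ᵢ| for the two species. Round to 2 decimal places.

0.41

Convert percentages to proportions (divide by 100).
Σ|p₁ᵢ − p₂ᵢ| = 0.11 + 0.11 + 0.15 + 0.33 + 0.23 + 0.25 = 1.18
D = 1 − ½ × 1.18 = 1 − 0.590 = 0.4100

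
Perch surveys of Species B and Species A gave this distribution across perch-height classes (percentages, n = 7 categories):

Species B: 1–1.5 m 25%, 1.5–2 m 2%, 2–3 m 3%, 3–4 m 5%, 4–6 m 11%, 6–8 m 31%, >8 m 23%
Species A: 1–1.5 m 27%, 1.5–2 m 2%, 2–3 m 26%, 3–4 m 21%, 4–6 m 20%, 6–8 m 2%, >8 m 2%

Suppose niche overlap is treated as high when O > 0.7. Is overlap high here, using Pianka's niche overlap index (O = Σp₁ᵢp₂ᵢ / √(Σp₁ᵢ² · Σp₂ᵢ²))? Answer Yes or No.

Convert percentages to proportions (divide by 100).
Σ p₁ᵢp₂ᵢ = 0.0675 + 0.0004 + 0.0078 + 0.0105 + 0.0220 + 0.0062 + 0.0046 = 0.1190
Σp_1ᵢ² = 0.25² + 0.02² + 0.03² + 0.05² + 0.11² + 0.31² + 0.23² = 0.0625 + 0.0004 + 0.0009 + 0.0025 + 0.0121 + 0.0961 + 0.0529 = 0.2274
Σp_2ᵢ² = 0.27² + 0.02² + 0.26² + 0.21² + 0.20² + 0.02² + 0.02² = 0.0729 + 0.0004 + 0.0676 + 0.0441 + 0.0400 + 0.0004 + 0.0004 = 0.2258
O = 0.1190 / √(0.2274 × 0.2258) = 0.1190 / 0.22660 = 0.5252
O = 0.5252 < 0.7 → No.

No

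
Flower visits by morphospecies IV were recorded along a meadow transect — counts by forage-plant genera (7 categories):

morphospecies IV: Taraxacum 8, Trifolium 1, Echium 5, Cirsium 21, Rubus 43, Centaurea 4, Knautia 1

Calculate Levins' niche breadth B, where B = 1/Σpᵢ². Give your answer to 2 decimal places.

Proportions for morphospecies IV (n=83): 8/83=0.0964, 1/83=0.0120, 5/83=0.0602, 21/83=0.2530, 43/83=0.5181, 4/83=0.0482, 1/83=0.0120
Σpᵢ² = 0.0964² + 0.0120² + 0.0602² + 0.2530² + 0.5181² + 0.0482² + 0.0120² = 0.009293 + 0.000144 + 0.003624 + 0.064009 + 0.268428 + 0.002323 + 0.000144 = 0.347965
B = 1 / 0.347965 = 2.8739

2.87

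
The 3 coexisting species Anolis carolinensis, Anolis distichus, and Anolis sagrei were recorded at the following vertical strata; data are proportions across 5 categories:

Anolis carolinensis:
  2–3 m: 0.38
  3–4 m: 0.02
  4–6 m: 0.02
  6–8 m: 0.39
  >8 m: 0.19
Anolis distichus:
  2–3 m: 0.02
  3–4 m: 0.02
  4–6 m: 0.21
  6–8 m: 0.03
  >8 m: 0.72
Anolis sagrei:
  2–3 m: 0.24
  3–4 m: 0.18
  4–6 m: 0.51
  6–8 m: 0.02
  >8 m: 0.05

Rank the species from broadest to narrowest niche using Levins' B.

Anolis carolinensis > Anolis sagrei > Anolis distichus

Σp_caroᵢ² = 0.38² + 0.02² + 0.02² + 0.39² + 0.19² = 0.1444 + 0.0004 + 0.0004 + 0.1521 + 0.0361 = 0.3334
B_caro = 1 / 0.3334 = 2.9994
Σp_distᵢ² = 0.02² + 0.02² + 0.21² + 0.03² + 0.72² = 0.0004 + 0.0004 + 0.0441 + 0.0009 + 0.5184 = 0.5642
B_dist = 1 / 0.5642 = 1.7724
Σp_sagrᵢ² = 0.24² + 0.18² + 0.51² + 0.02² + 0.05² = 0.0576 + 0.0324 + 0.2601 + 0.0004 + 0.0025 = 0.3530
B_sagr = 1 / 0.3530 = 2.8329
Ranking by B (broadest → narrowest): Anolis carolinensis (3.00) > Anolis sagrei (2.83) > Anolis distichus (1.77)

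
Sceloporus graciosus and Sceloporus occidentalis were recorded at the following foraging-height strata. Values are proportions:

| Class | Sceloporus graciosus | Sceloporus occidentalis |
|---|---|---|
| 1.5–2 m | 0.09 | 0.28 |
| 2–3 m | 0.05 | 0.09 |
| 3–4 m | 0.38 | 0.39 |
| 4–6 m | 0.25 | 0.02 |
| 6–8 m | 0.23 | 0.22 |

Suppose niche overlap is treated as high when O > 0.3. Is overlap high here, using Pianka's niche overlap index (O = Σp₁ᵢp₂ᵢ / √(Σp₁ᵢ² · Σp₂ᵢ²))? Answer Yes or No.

Σ p₁ᵢp₂ᵢ = 0.0252 + 0.0045 + 0.1482 + 0.0050 + 0.0506 = 0.2335
Σp_1ᵢ² = 0.09² + 0.05² + 0.38² + 0.25² + 0.23² = 0.0081 + 0.0025 + 0.1444 + 0.0625 + 0.0529 = 0.2704
Σp_2ᵢ² = 0.28² + 0.09² + 0.39² + 0.02² + 0.22² = 0.0784 + 0.0081 + 0.1521 + 0.0004 + 0.0484 = 0.2874
O = 0.2335 / √(0.2704 × 0.2874) = 0.2335 / 0.27877 = 0.8376
O = 0.8376 > 0.3 → Yes.

Yes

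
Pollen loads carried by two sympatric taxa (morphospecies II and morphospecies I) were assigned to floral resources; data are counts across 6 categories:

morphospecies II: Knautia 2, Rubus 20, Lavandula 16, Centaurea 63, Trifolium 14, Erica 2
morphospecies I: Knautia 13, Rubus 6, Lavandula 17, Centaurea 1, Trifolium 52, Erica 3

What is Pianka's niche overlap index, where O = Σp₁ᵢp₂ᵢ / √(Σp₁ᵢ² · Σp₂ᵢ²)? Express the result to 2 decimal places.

Proportions for morphospecies II (n=117): 2/117=0.0171, 20/117=0.1709, 16/117=0.1368, 63/117=0.5385, 14/117=0.1197, 2/117=0.0171
Proportions for morphospecies I (n=92): 13/92=0.1413, 6/92=0.0652, 17/92=0.1848, 1/92=0.0109, 52/92=0.5652, 3/92=0.0326
Σ p₁ᵢp₂ᵢ = 0.002416 + 0.011143 + 0.025281 + 0.005870 + 0.067654 + 0.000557 = 0.112921
Σp_1ᵢ² = 0.0171² + 0.1709² + 0.1368² + 0.5385² + 0.1197² + 0.0171² = 0.000292 + 0.029207 + 0.018714 + 0.289982 + 0.014328 + 0.000292 = 0.352815
Σp_2ᵢ² = 0.1413² + 0.0652² + 0.1848² + 0.0109² + 0.5652² + 0.0326² = 0.019966 + 0.004251 + 0.034151 + 0.000119 + 0.319451 + 0.001063 = 0.379001
O = 0.112921 / √(0.352815 × 0.379001) = 0.112921 / 0.3656737 = 0.3088

0.31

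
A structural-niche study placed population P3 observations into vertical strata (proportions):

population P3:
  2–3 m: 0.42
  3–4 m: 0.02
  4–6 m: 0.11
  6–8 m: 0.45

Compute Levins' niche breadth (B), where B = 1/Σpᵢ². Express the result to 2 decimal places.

2.55

Σpᵢ² = 0.42² + 0.02² + 0.11² + 0.45² = 0.1764 + 0.0004 + 0.0121 + 0.2025 = 0.3914
B = 1 / 0.3914 = 2.5549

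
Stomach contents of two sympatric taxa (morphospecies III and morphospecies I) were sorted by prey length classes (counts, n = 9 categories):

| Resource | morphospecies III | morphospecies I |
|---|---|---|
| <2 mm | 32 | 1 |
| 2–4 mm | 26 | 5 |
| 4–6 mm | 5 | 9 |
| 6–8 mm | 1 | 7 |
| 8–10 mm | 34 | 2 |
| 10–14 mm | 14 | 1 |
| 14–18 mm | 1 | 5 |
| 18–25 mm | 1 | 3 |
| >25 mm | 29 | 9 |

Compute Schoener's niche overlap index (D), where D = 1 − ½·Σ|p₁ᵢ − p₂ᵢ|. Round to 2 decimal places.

Proportions for morphospecies III (n=143): 32/143=0.2238, 26/143=0.1818, 5/143=0.0350, 1/143=0.0070, 34/143=0.2378, 14/143=0.0979, 1/143=0.0070, 1/143=0.0070, 29/143=0.2028
Proportions for morphospecies I (n=42): 1/42=0.0238, 5/42=0.1190, 9/42=0.2143, 7/42=0.1667, 2/42=0.0476, 1/42=0.0238, 5/42=0.1190, 3/42=0.0714, 9/42=0.2143
Σ|p₁ᵢ − p₂ᵢ| = 0.2000 + 0.0628 + 0.1793 + 0.1597 + 0.1902 + 0.0741 + 0.1120 + 0.0644 + 0.0115 = 1.0540
D = 1 − ½ × 1.0540 = 1 − 0.52700 = 0.47300

0.47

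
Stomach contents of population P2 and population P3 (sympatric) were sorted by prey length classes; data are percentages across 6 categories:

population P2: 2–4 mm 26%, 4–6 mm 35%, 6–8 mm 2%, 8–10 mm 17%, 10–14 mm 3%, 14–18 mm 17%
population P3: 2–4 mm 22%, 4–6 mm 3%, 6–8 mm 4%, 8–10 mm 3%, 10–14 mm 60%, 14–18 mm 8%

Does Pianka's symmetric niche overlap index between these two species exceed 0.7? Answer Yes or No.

No

Convert percentages to proportions (divide by 100).
Σ p₁ᵢp₂ᵢ = 0.0572 + 0.0105 + 0.0008 + 0.0051 + 0.0180 + 0.0136 = 0.1052
Σp_1ᵢ² = 0.26² + 0.35² + 0.02² + 0.17² + 0.03² + 0.17² = 0.0676 + 0.1225 + 0.0004 + 0.0289 + 0.0009 + 0.0289 = 0.2492
Σp_2ᵢ² = 0.22² + 0.03² + 0.04² + 0.03² + 0.60² + 0.08² = 0.0484 + 0.0009 + 0.0016 + 0.0009 + 0.3600 + 0.0064 = 0.4182
O = 0.1052 / √(0.2492 × 0.4182) = 0.1052 / 0.32282 = 0.3259
O = 0.3259 < 0.7 → No.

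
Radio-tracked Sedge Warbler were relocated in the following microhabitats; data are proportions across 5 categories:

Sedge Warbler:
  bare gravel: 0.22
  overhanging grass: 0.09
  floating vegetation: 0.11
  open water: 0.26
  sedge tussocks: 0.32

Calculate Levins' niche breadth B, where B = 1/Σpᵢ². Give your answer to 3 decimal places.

Σpᵢ² = 0.22² + 0.09² + 0.11² + 0.26² + 0.32² = 0.0484 + 0.0081 + 0.0121 + 0.0676 + 0.1024 = 0.2386
B = 1 / 0.2386 = 4.19111

4.191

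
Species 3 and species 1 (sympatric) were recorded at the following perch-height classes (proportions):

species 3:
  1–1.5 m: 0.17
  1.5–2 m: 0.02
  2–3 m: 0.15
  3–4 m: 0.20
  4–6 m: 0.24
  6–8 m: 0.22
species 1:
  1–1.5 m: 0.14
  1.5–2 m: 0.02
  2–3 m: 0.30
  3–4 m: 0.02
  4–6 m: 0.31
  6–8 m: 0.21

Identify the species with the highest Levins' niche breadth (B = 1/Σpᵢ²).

species 3

Σp_3ᵢ² = 0.17² + 0.02² + 0.15² + 0.20² + 0.24² + 0.22² = 0.0289 + 0.0004 + 0.0225 + 0.0400 + 0.0576 + 0.0484 = 0.1978
B_3 = 1 / 0.1978 = 5.0556
Σp_1ᵢ² = 0.14² + 0.02² + 0.30² + 0.02² + 0.31² + 0.21² = 0.0196 + 0.0004 + 0.0900 + 0.0004 + 0.0961 + 0.0441 = 0.2506
B_1 = 1 / 0.2506 = 3.9904
Highest B → broadest niche (most generalist): species 3 (B = 5.06).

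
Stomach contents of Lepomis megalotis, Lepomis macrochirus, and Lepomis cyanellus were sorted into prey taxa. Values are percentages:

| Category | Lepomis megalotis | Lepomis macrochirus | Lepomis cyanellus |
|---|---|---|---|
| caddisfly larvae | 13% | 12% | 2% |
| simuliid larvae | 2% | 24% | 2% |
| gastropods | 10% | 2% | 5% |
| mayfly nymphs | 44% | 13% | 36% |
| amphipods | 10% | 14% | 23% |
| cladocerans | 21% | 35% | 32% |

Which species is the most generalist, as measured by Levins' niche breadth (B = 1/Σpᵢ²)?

Convert percentages to proportions (divide by 100).
Σp_megaᵢ² = 0.13² + 0.02² + 0.10² + 0.44² + 0.10² + 0.21² = 0.0169 + 0.0004 + 0.0100 + 0.1936 + 0.0100 + 0.0441 = 0.2750
B_mega = 1 / 0.2750 = 3.6364
Σp_macrᵢ² = 0.12² + 0.24² + 0.02² + 0.13² + 0.14² + 0.35² = 0.0144 + 0.0576 + 0.0004 + 0.0169 + 0.0196 + 0.1225 = 0.2314
B_macr = 1 / 0.2314 = 4.3215
Σp_cyanᵢ² = 0.02² + 0.02² + 0.05² + 0.36² + 0.23² + 0.32² = 0.0004 + 0.0004 + 0.0025 + 0.1296 + 0.0529 + 0.1024 = 0.2882
B_cyan = 1 / 0.2882 = 3.4698
Highest B → broadest niche (most generalist): Lepomis macrochirus (B = 4.32).

Lepomis macrochirus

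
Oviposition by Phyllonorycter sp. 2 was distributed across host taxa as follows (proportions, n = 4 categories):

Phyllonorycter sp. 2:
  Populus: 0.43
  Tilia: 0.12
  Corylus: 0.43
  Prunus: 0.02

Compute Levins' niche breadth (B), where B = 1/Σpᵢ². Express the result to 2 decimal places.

Σpᵢ² = 0.43² + 0.12² + 0.43² + 0.02² = 0.1849 + 0.0144 + 0.1849 + 0.0004 = 0.3846
B = 1 / 0.3846 = 2.6001

2.60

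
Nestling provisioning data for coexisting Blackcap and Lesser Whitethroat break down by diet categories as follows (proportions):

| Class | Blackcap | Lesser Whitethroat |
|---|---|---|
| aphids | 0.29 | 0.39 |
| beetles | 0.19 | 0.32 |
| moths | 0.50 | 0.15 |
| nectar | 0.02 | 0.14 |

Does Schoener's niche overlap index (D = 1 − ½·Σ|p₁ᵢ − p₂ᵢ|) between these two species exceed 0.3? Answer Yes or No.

Σ|p₁ᵢ − p₂ᵢ| = 0.10 + 0.13 + 0.35 + 0.12 = 0.70
D = 1 − ½ × 0.70 = 1 − 0.350 = 0.6500
D = 0.6500 > 0.3 → Yes.

Yes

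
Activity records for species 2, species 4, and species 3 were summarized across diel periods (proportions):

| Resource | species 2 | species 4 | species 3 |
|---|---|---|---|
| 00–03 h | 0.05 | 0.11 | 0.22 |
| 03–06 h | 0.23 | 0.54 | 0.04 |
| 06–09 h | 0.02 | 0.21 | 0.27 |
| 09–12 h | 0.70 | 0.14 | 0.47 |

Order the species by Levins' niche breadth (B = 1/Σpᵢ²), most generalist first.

Σp_2ᵢ² = 0.05² + 0.23² + 0.02² + 0.70² = 0.0025 + 0.0529 + 0.0004 + 0.4900 = 0.5458
B_2 = 1 / 0.5458 = 1.8322
Σp_4ᵢ² = 0.11² + 0.54² + 0.21² + 0.14² = 0.0121 + 0.2916 + 0.0441 + 0.0196 = 0.3674
B_4 = 1 / 0.3674 = 2.7218
Σp_3ᵢ² = 0.22² + 0.04² + 0.27² + 0.47² = 0.0484 + 0.0016 + 0.0729 + 0.2209 = 0.3438
B_3 = 1 / 0.3438 = 2.9087
Ranking by B (broadest → narrowest): species 3 (2.91) > species 4 (2.72) > species 2 (1.83)

species 3 > species 4 > species 2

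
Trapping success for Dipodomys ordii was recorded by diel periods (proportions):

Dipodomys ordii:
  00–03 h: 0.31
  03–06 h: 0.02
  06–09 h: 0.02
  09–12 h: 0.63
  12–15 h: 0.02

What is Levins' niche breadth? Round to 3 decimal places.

2.023

Σpᵢ² = 0.31² + 0.02² + 0.02² + 0.63² + 0.02² = 0.0961 + 0.0004 + 0.0004 + 0.3969 + 0.0004 = 0.4942
B = 1 / 0.4942 = 2.02347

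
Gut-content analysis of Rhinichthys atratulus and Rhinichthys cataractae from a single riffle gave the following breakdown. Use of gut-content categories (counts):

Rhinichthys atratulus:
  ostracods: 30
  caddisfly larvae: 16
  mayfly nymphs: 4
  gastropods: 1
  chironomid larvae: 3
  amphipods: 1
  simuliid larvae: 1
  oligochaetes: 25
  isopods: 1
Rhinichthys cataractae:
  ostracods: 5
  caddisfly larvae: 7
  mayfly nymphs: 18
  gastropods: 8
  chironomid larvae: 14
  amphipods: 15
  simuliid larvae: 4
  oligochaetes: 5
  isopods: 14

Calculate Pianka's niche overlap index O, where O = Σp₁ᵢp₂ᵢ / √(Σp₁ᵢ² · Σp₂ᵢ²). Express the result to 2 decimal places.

0.38

Proportions for Rhinichthys atratulus (n=82): 30/82=0.3659, 16/82=0.1951, 4/82=0.0488, 1/82=0.0122, 3/82=0.0366, 1/82=0.0122, 1/82=0.0122, 25/82=0.3049, 1/82=0.0122
Proportions for Rhinichthys cataractae (n=90): 5/90=0.0556, 7/90=0.0778, 18/90=0.2000, 8/90=0.0889, 14/90=0.1556, 15/90=0.1667, 4/90=0.0444, 5/90=0.0556, 14/90=0.1556
Σ p₁ᵢp₂ᵢ = 0.020344 + 0.015179 + 0.009760 + 0.001085 + 0.005695 + 0.002034 + 0.000542 + 0.016952 + 0.001898 = 0.073489
Σp_1ᵢ² = 0.3659² + 0.1951² + 0.0488² + 0.0122² + 0.0366² + 0.0122² + 0.0122² + 0.3049² + 0.0122² = 0.133883 + 0.038064 + 0.002381 + 0.000149 + 0.001340 + 0.000149 + 0.000149 + 0.092964 + 0.000149 = 0.269228
Σp_2ᵢ² = 0.0556² + 0.0778² + 0.2000² + 0.0889² + 0.1556² + 0.1667² + 0.0444² + 0.0556² + 0.1556² = 0.003091 + 0.006053 + 0.040000 + 0.007903 + 0.024211 + 0.027789 + 0.001971 + 0.003091 + 0.024211 = 0.138320
O = 0.073489 / √(0.269228 × 0.138320) = 0.073489 / 0.1929757 = 0.3808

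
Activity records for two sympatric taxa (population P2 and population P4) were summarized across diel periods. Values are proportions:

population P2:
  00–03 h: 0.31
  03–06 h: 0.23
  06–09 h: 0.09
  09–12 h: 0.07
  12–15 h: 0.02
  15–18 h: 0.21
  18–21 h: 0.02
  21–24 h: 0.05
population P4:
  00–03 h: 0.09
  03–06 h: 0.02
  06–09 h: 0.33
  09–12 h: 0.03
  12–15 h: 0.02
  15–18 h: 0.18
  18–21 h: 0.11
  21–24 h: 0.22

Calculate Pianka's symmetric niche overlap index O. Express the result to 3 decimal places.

0.550

Σ p₁ᵢp₂ᵢ = 0.0279 + 0.0046 + 0.0297 + 0.0021 + 0.0004 + 0.0378 + 0.0022 + 0.0110 = 0.1157
Σp_1ᵢ² = 0.31² + 0.23² + 0.09² + 0.07² + 0.02² + 0.21² + 0.02² + 0.05² = 0.0961 + 0.0529 + 0.0081 + 0.0049 + 0.0004 + 0.0441 + 0.0004 + 0.0025 = 0.2094
Σp_2ᵢ² = 0.09² + 0.02² + 0.33² + 0.03² + 0.02² + 0.18² + 0.11² + 0.22² = 0.0081 + 0.0004 + 0.1089 + 0.0009 + 0.0004 + 0.0324 + 0.0121 + 0.0484 = 0.2116
O = 0.1157 / √(0.2094 × 0.2116) = 0.1157 / 0.210497 = 0.54965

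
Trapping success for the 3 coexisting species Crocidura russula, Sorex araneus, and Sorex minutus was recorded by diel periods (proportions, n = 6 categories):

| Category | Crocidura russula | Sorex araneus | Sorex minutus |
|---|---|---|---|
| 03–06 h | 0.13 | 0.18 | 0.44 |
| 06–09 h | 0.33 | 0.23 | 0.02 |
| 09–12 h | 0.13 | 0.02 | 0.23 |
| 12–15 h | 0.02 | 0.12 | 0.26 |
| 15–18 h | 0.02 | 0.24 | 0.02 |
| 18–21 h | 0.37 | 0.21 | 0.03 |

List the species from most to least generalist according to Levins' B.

Σp_russᵢ² = 0.13² + 0.33² + 0.13² + 0.02² + 0.02² + 0.37² = 0.0169 + 0.1089 + 0.0169 + 0.0004 + 0.0004 + 0.1369 = 0.2804
B_russ = 1 / 0.2804 = 3.5663
Σp_aranᵢ² = 0.18² + 0.23² + 0.02² + 0.12² + 0.24² + 0.21² = 0.0324 + 0.0529 + 0.0004 + 0.0144 + 0.0576 + 0.0441 = 0.2018
B_aran = 1 / 0.2018 = 4.9554
Σp_minuᵢ² = 0.44² + 0.02² + 0.23² + 0.26² + 0.02² + 0.03² = 0.1936 + 0.0004 + 0.0529 + 0.0676 + 0.0004 + 0.0009 = 0.3158
B_minu = 1 / 0.3158 = 3.1666
Ranking by B (broadest → narrowest): Sorex araneus (4.96) > Crocidura russula (3.57) > Sorex minutus (3.17)

Sorex araneus > Crocidura russula > Sorex minutus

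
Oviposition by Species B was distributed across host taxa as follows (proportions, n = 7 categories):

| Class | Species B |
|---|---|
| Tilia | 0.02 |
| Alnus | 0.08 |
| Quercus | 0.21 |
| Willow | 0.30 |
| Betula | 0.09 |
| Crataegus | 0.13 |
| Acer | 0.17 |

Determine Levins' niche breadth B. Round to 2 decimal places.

Σpᵢ² = 0.02² + 0.08² + 0.21² + 0.30² + 0.09² + 0.13² + 0.17² = 0.0004 + 0.0064 + 0.0441 + 0.0900 + 0.0081 + 0.0169 + 0.0289 = 0.1948
B = 1 / 0.1948 = 5.1335

5.13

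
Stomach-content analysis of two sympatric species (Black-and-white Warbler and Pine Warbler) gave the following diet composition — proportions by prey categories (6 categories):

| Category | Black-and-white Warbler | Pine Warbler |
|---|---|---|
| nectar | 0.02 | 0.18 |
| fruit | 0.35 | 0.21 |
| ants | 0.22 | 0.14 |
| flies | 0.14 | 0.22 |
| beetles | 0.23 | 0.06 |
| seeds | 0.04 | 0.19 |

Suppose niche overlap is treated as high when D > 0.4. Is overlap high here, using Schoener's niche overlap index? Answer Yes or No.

Σ|p₁ᵢ − p₂ᵢ| = 0.16 + 0.14 + 0.08 + 0.08 + 0.17 + 0.15 = 0.78
D = 1 − ½ × 0.78 = 1 − 0.390 = 0.6100
D = 0.6100 > 0.4 → Yes.

Yes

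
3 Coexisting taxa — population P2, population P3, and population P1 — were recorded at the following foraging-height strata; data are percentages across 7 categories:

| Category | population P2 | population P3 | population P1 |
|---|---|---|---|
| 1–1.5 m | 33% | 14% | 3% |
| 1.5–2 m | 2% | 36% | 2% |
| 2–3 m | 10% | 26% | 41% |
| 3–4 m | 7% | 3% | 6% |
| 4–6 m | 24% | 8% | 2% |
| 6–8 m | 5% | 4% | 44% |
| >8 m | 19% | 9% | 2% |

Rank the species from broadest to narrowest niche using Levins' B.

Convert percentages to proportions (divide by 100).
Σp_P2ᵢ² = 0.33² + 0.02² + 0.10² + 0.07² + 0.24² + 0.05² + 0.19² = 0.1089 + 0.0004 + 0.0100 + 0.0049 + 0.0576 + 0.0025 + 0.0361 = 0.2204
B_P2 = 1 / 0.2204 = 4.5372
Σp_P3ᵢ² = 0.14² + 0.36² + 0.26² + 0.03² + 0.08² + 0.04² + 0.09² = 0.0196 + 0.1296 + 0.0676 + 0.0009 + 0.0064 + 0.0016 + 0.0081 = 0.2338
B_P3 = 1 / 0.2338 = 4.2772
Σp_P1ᵢ² = 0.03² + 0.02² + 0.41² + 0.06² + 0.02² + 0.44² + 0.02² = 0.0009 + 0.0004 + 0.1681 + 0.0036 + 0.0004 + 0.1936 + 0.0004 = 0.3674
B_P1 = 1 / 0.3674 = 2.7218
Ranking by B (broadest → narrowest): population P2 (4.54) > population P3 (4.28) > population P1 (2.72)

population P2 > population P3 > population P1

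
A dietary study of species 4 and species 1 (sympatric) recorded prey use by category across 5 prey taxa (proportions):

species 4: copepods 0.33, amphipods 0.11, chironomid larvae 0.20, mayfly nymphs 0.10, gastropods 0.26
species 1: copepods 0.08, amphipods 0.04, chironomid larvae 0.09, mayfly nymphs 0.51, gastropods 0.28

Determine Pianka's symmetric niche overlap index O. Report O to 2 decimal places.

0.59

Σ p₁ᵢp₂ᵢ = 0.0264 + 0.0044 + 0.0180 + 0.0510 + 0.0728 = 0.1726
Σp_1ᵢ² = 0.33² + 0.11² + 0.20² + 0.10² + 0.26² = 0.1089 + 0.0121 + 0.0400 + 0.0100 + 0.0676 = 0.2386
Σp_2ᵢ² = 0.08² + 0.04² + 0.09² + 0.51² + 0.28² = 0.0064 + 0.0016 + 0.0081 + 0.2601 + 0.0784 = 0.3546
O = 0.1726 / √(0.2386 × 0.3546) = 0.1726 / 0.29087 = 0.5934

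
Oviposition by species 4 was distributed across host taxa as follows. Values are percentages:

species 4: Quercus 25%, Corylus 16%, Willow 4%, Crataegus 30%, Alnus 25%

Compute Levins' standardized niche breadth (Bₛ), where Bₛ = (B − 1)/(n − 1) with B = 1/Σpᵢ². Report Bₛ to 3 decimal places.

Convert percentages to proportions (divide by 100).
Σpᵢ² = 0.25² + 0.16² + 0.04² + 0.30² + 0.25² = 0.0625 + 0.0256 + 0.0016 + 0.0900 + 0.0625 = 0.2422
B = 1 / 0.2422 = 4.12882
Bₛ = (B − 1)/(n − 1) = (4.12882 − 1)/(5 − 1) = 3.12882/4 = 0.78221

0.782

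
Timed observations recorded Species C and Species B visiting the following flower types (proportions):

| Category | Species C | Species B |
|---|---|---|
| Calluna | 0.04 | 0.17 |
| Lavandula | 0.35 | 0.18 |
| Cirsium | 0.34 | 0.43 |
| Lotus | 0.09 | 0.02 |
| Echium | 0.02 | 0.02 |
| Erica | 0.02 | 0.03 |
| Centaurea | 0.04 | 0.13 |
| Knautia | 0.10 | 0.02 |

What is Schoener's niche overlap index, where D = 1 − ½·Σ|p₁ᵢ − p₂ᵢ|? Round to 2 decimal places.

0.68

Σ|p₁ᵢ − p₂ᵢ| = 0.13 + 0.17 + 0.09 + 0.07 + 0.00 + 0.01 + 0.09 + 0.08 = 0.64
D = 1 − ½ × 0.64 = 1 − 0.320 = 0.6800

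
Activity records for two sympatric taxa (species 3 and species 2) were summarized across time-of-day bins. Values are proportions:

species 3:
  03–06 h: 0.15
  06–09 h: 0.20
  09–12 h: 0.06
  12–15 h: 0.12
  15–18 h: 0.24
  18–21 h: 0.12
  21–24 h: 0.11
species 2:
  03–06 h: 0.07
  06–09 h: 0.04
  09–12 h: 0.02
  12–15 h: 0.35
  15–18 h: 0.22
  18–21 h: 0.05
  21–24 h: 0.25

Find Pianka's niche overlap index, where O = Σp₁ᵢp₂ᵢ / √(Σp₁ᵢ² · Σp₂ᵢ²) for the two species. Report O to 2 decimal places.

Σ p₁ᵢp₂ᵢ = 0.0105 + 0.0080 + 0.0012 + 0.0420 + 0.0528 + 0.0060 + 0.0275 = 0.1480
Σp_1ᵢ² = 0.15² + 0.20² + 0.06² + 0.12² + 0.24² + 0.12² + 0.11² = 0.0225 + 0.0400 + 0.0036 + 0.0144 + 0.0576 + 0.0144 + 0.0121 = 0.1646
Σp_2ᵢ² = 0.07² + 0.04² + 0.02² + 0.35² + 0.22² + 0.05² + 0.25² = 0.0049 + 0.0016 + 0.0004 + 0.1225 + 0.0484 + 0.0025 + 0.0625 = 0.2428
O = 0.1480 / √(0.1646 × 0.2428) = 0.1480 / 0.19991 = 0.7403

0.74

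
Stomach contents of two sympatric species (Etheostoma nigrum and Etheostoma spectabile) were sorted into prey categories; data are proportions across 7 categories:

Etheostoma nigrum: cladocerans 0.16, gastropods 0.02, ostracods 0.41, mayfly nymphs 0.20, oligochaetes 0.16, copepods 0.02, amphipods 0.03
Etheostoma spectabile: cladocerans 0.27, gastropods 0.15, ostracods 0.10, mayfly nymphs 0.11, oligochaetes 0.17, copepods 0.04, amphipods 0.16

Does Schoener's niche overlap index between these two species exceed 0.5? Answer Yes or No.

Yes

Σ|p₁ᵢ − p₂ᵢ| = 0.11 + 0.13 + 0.31 + 0.09 + 0.01 + 0.02 + 0.13 = 0.80
D = 1 − ½ × 0.80 = 1 − 0.400 = 0.6000
D = 0.6000 > 0.5 → Yes.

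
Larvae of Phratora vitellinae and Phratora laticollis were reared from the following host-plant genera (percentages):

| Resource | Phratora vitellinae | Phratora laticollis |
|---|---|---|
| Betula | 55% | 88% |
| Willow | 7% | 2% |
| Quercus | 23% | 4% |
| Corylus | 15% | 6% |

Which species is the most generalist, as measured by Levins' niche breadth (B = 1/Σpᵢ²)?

Phratora vitellinae

Convert percentages to proportions (divide by 100).
Σp_viteᵢ² = 0.55² + 0.07² + 0.23² + 0.15² = 0.3025 + 0.0049 + 0.0529 + 0.0225 = 0.3828
B_vite = 1 / 0.3828 = 2.6123
Σp_latiᵢ² = 0.88² + 0.02² + 0.04² + 0.06² = 0.7744 + 0.0004 + 0.0016 + 0.0036 = 0.7800
B_lati = 1 / 0.7800 = 1.2821
Highest B → broadest niche (most generalist): Phratora vitellinae (B = 2.61).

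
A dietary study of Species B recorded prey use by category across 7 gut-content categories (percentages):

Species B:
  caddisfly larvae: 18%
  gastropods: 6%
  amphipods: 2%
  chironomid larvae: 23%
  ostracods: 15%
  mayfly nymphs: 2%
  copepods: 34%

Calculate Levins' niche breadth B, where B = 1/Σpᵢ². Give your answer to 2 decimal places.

4.39

Convert percentages to proportions (divide by 100).
Σpᵢ² = 0.18² + 0.06² + 0.02² + 0.23² + 0.15² + 0.02² + 0.34² = 0.0324 + 0.0036 + 0.0004 + 0.0529 + 0.0225 + 0.0004 + 0.1156 = 0.2278
B = 1 / 0.2278 = 4.3898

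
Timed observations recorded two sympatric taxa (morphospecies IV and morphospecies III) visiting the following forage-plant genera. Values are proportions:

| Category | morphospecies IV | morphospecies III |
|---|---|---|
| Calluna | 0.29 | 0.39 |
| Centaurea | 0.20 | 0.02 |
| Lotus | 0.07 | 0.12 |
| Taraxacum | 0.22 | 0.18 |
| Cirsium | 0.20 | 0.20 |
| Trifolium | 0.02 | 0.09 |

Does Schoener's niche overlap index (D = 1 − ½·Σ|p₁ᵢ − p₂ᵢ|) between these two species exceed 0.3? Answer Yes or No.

Yes

Σ|p₁ᵢ − p₂ᵢ| = 0.10 + 0.18 + 0.05 + 0.04 + 0.00 + 0.07 = 0.44
D = 1 − ½ × 0.44 = 1 − 0.220 = 0.7800
D = 0.7800 > 0.3 → Yes.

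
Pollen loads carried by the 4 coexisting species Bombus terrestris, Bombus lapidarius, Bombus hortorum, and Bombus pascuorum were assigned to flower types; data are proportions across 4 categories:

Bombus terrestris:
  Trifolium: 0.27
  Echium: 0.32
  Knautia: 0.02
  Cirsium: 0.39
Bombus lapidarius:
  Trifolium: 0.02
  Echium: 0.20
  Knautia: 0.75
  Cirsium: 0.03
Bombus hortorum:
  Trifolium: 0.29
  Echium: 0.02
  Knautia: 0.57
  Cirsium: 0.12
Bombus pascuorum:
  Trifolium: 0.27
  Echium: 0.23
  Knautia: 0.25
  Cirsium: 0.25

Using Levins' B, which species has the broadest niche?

Bombus pascuorum

Σp_terrᵢ² = 0.27² + 0.32² + 0.02² + 0.39² = 0.0729 + 0.1024 + 0.0004 + 0.1521 = 0.3278
B_terr = 1 / 0.3278 = 3.0506
Σp_lapiᵢ² = 0.02² + 0.20² + 0.75² + 0.03² = 0.0004 + 0.0400 + 0.5625 + 0.0009 = 0.6038
B_lapi = 1 / 0.6038 = 1.6562
Σp_hortᵢ² = 0.29² + 0.02² + 0.57² + 0.12² = 0.0841 + 0.0004 + 0.3249 + 0.0144 = 0.4238
B_hort = 1 / 0.4238 = 2.3596
Σp_pascᵢ² = 0.27² + 0.23² + 0.25² + 0.25² = 0.0729 + 0.0529 + 0.0625 + 0.0625 = 0.2508
B_pasc = 1 / 0.2508 = 3.9872
Highest B → broadest niche (most generalist): Bombus pascuorum (B = 3.99).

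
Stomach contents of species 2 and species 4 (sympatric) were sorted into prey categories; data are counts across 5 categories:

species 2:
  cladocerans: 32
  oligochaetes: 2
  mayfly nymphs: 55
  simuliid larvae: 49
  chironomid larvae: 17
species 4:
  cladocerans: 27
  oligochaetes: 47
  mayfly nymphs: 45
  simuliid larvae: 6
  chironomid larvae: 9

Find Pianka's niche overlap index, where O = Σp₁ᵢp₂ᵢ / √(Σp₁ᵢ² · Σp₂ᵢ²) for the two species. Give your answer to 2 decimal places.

0.66

Proportions for species 2 (n=155): 32/155=0.2065, 2/155=0.0129, 55/155=0.3548, 49/155=0.3161, 17/155=0.1097
Proportions for species 4 (n=134): 27/134=0.2015, 47/134=0.3507, 45/134=0.3358, 6/134=0.0448, 9/134=0.0672
Σ p₁ᵢp₂ᵢ = 0.041610 + 0.004524 + 0.119142 + 0.014161 + 0.007372 = 0.186809
Σp_1ᵢ² = 0.2065² + 0.0129² + 0.3548² + 0.3161² + 0.1097² = 0.042642 + 0.000166 + 0.125883 + 0.099919 + 0.012034 = 0.280644
Σp_2ᵢ² = 0.2015² + 0.3507² + 0.3358² + 0.0448² + 0.0672² = 0.040602 + 0.122990 + 0.112762 + 0.002007 + 0.004516 = 0.282877
O = 0.186809 / √(0.280644 × 0.282877) = 0.186809 / 0.2817583 = 0.6630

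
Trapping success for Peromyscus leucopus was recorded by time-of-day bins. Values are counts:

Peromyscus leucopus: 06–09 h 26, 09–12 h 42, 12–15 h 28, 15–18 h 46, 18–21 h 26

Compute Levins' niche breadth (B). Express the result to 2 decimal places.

Proportions for Peromyscus leucopus (n=168): 26/168=0.1548, 42/168=0.2500, 28/168=0.1667, 46/168=0.2738, 26/168=0.1548
Σpᵢ² = 0.1548² + 0.2500² + 0.1667² + 0.2738² + 0.1548² = 0.023963 + 0.062500 + 0.027789 + 0.074966 + 0.023963 = 0.213181
B = 1 / 0.213181 = 4.6908

4.69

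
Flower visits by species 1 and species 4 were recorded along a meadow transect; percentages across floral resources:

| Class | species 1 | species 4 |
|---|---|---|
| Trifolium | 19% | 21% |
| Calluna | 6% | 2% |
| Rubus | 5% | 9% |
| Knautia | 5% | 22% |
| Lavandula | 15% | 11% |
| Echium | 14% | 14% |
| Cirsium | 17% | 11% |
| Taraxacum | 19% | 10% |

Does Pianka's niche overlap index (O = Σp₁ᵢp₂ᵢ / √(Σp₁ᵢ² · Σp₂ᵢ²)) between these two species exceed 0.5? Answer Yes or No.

Convert percentages to proportions (divide by 100).
Σ p₁ᵢp₂ᵢ = 0.0399 + 0.0012 + 0.0045 + 0.0110 + 0.0165 + 0.0196 + 0.0187 + 0.0190 = 0.1304
Σp_1ᵢ² = 0.19² + 0.06² + 0.05² + 0.05² + 0.15² + 0.14² + 0.17² + 0.19² = 0.0361 + 0.0036 + 0.0025 + 0.0025 + 0.0225 + 0.0196 + 0.0289 + 0.0361 = 0.1518
Σp_2ᵢ² = 0.21² + 0.02² + 0.09² + 0.22² + 0.11² + 0.14² + 0.11² + 0.10² = 0.0441 + 0.0004 + 0.0081 + 0.0484 + 0.0121 + 0.0196 + 0.0121 + 0.0100 = 0.1548
O = 0.1304 / √(0.1518 × 0.1548) = 0.1304 / 0.15329 = 0.8507
O = 0.8507 > 0.5 → Yes.

Yes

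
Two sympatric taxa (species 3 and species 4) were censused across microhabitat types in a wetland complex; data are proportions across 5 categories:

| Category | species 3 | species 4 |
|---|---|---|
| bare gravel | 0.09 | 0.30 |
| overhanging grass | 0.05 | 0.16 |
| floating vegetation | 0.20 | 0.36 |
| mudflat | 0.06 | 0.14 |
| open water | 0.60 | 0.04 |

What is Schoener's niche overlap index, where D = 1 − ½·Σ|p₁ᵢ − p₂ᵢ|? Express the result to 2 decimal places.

0.44

Σ|p₁ᵢ − p₂ᵢ| = 0.21 + 0.11 + 0.16 + 0.08 + 0.56 = 1.12
D = 1 − ½ × 1.12 = 1 − 0.560 = 0.4400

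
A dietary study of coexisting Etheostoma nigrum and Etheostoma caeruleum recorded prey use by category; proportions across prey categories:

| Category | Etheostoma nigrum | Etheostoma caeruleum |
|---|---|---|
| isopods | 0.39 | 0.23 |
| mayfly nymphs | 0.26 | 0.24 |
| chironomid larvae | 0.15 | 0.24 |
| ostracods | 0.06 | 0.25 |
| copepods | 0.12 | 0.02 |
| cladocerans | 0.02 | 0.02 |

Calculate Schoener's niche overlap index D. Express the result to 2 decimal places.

Σ|p₁ᵢ − p₂ᵢ| = 0.16 + 0.02 + 0.09 + 0.19 + 0.10 + 0.00 = 0.56
D = 1 − ½ × 0.56 = 1 − 0.280 = 0.7200

0.72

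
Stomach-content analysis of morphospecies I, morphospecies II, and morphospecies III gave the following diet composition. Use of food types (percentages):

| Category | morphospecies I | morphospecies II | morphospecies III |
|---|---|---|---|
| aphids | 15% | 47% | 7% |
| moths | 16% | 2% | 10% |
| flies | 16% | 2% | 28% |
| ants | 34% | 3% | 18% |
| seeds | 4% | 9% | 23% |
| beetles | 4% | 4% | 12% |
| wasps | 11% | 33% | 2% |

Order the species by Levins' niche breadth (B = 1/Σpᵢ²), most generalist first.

Convert percentages to proportions (divide by 100).
Σp_Iᵢ² = 0.15² + 0.16² + 0.16² + 0.34² + 0.04² + 0.04² + 0.11² = 0.0225 + 0.0256 + 0.0256 + 0.1156 + 0.0016 + 0.0016 + 0.0121 = 0.2046
B_I = 1 / 0.2046 = 4.8876
Σp_IIᵢ² = 0.47² + 0.02² + 0.02² + 0.03² + 0.09² + 0.04² + 0.33² = 0.2209 + 0.0004 + 0.0004 + 0.0009 + 0.0081 + 0.0016 + 0.1089 = 0.3412
B_II = 1 / 0.3412 = 2.9308
Σp_IIIᵢ² = 0.07² + 0.10² + 0.28² + 0.18² + 0.23² + 0.12² + 0.02² = 0.0049 + 0.0100 + 0.0784 + 0.0324 + 0.0529 + 0.0144 + 0.0004 = 0.1934
B_III = 1 / 0.1934 = 5.1706
Ranking by B (broadest → narrowest): morphospecies III (5.17) > morphospecies I (4.89) > morphospecies II (2.93)

morphospecies III > morphospecies I > morphospecies II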